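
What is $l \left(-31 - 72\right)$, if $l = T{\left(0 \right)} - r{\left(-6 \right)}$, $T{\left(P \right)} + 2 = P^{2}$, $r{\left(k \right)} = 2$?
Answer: $412$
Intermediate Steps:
$T{\left(P \right)} = -2 + P^{2}$
$l = -4$ ($l = \left(-2 + 0^{2}\right) - 2 = \left(-2 + 0\right) - 2 = -2 - 2 = -4$)
$l \left(-31 - 72\right) = - 4 \left(-31 - 72\right) = \left(-4\right) \left(-103\right) = 412$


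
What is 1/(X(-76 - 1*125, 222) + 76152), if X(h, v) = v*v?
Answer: 1/125436 ≈ 7.9722e-6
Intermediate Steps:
X(h, v) = v²
1/(X(-76 - 1*125, 222) + 76152) = 1/(222² + 76152) = 1/(49284 + 76152) = 1/125436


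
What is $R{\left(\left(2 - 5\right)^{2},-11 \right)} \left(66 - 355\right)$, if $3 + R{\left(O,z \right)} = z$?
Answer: $4046$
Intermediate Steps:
$R{\left(O,z \right)} = -3 + z$
$R{\left(\left(2 - 5\right)^{2},-11 \right)} \left(66 - 355\right) = \left(-3 - 11\right) \left(66 - 355\right) = \left(-14\right) \left(-289\right) = 4046$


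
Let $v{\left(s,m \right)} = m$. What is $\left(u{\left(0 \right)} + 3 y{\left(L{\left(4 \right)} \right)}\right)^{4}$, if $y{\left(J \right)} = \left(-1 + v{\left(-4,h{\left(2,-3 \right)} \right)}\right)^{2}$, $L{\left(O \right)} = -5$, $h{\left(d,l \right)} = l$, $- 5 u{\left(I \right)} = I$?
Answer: $5308416$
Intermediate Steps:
$u{\left(I \right)} = - \frac{I}{5}$
$y{\left(J \right)} = 16$ ($y{\left(J \right)} = \left(-1 - 3\right)^{2} = \left(-4\right)^{2} = 16$)
$\left(u{\left(0 \right)} + 3 y{\left(L{\left(4 \right)} \right)}\right)^{4} = \left(\left(- \frac{1}{5}\right) 0 + 3 \cdot 16\right)^{4} = \left(0 + 48\right)^{4} = 48^{4} = 5308416$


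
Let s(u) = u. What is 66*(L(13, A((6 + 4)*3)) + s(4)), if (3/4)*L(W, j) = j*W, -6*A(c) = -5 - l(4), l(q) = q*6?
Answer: 17380/3 ≈ 5793.3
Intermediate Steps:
l(q) = 6*q
A(c) = 29/6 (A(c) = -(-5 - 6*4)/6 = -(-5 - 1*24)/6 = -(-5 - 24)/6 = -⅙*(-29) = 29/6)
L(W, j) = 4*W*j/3 (L(W, j) = 4*(j*W)/3 = 4*(W*j)/3 = 4*W*j/3)
66*(L(13, A((6 + 4)*3)) + s(4)) = 66*((4/3)*13*(29/6) + 4) = 66*(754/9 + 4) = 66*(790/9) = 17380/3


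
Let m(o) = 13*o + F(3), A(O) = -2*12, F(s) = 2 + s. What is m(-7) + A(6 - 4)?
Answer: -110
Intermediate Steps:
A(O) = -24
m(o) = 5 + 13*o (m(o) = 13*o + (2 + 3) = 13*o + 5 = 5 + 13*o)
m(-7) + A(6 - 4) = (5 + 13*(-7)) - 24 = (5 - 91) - 24 = -86 - 24 = -110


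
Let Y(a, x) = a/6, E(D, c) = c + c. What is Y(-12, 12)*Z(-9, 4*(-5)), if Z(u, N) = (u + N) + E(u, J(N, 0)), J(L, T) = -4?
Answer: 74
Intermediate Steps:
E(D, c) = 2*c
Y(a, x) = a/6 (Y(a, x) = a*(⅙) = a/6)
Z(u, N) = -8 + N + u (Z(u, N) = (u + N) + 2*(-4) = (N + u) - 8 = -8 + N + u)
Y(-12, 12)*Z(-9, 4*(-5)) = ((⅙)*(-12))*(-8 + 4*(-5) - 9) = -2*(-8 - 20 - 9) = -2*(-37) = 74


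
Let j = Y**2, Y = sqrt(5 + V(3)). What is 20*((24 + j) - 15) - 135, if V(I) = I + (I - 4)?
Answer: 185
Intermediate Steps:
V(I) = -4 + 2*I (V(I) = I + (-4 + I) = -4 + 2*I)
Y = sqrt(7) (Y = sqrt(5 + (-4 + 2*3)) = sqrt(5 + (-4 + 6)) = sqrt(5 + 2) = sqrt(7) ≈ 2.6458)
j = 7 (j = (sqrt(7))**2 = 7)
20*((24 + j) - 15) - 135 = 20*((24 + 7) - 15) - 135 = 20*(31 - 15) - 135 = 20*16 - 135 = 320 - 135 = 185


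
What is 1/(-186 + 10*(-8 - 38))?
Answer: -1/646 ≈ -0.0015480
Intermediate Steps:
1/(-186 + 10*(-8 - 38)) = 1/(-186 + 10*(-46)) = 1/(-186 - 460) = 1/(-646) = -1/646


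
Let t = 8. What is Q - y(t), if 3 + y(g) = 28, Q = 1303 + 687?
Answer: 1965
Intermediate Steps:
Q = 1990
y(g) = 25 (y(g) = -3 + 28 = 25)
Q - y(t) = 1990 - 1*25 = 1990 - 25 = 1965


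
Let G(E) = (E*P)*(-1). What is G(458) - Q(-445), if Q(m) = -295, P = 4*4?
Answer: -7033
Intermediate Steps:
P = 16
G(E) = -16*E (G(E) = (E*16)*(-1) = (16*E)*(-1) = -16*E)
G(458) - Q(-445) = -16*458 - 1*(-295) = -7328 + 295 = -7033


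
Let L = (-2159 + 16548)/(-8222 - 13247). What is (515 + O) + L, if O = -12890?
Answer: -265693264/21469 ≈ -12376.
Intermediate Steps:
L = -14389/21469 (L = 14389/(-21469) = 14389*(-1/21469) = -14389/21469 ≈ -0.67022)
(515 + O) + L = (515 - 12890) - 14389/21469 = -12375 - 14389/21469 = -265693264/21469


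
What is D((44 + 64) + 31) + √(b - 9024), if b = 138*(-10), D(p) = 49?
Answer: 49 + 102*I ≈ 49.0 + 102.0*I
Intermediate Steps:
b = -1380
D((44 + 64) + 31) + √(b - 9024) = 49 + √(-1380 - 9024) = 49 + √(-10404) = 49 + 102*I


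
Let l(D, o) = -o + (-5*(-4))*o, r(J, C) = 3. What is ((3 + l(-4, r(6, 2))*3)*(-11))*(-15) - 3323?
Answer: 25387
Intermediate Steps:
l(D, o) = 19*o (l(D, o) = -o + 20*o = 19*o)
((3 + l(-4, r(6, 2))*3)*(-11))*(-15) - 3323 = ((3 + (19*3)*3)*(-11))*(-15) - 3323 = ((3 + 57*3)*(-11))*(-15) - 3323 = ((3 + 171)*(-11))*(-15) - 3323 = (174*(-11))*(-15) - 3323 = -1914*(-15) - 3323 = 28710 - 3323 = 25387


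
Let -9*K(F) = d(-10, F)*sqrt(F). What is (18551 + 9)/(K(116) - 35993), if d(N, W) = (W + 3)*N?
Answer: -54110436480/104770912369 - 397555200*sqrt(29)/104770912369 ≈ -0.53690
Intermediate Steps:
d(N, W) = N*(3 + W) (d(N, W) = (3 + W)*N = N*(3 + W))
K(F) = -sqrt(F)*(-30 - 10*F)/9 (K(F) = -(-10*(3 + F))*sqrt(F)/9 = -(-30 - 10*F)*sqrt(F)/9 = -sqrt(F)*(-30 - 10*F)/9)
(18551 + 9)/(K(116) - 35993) = (18551 + 9)/(10*sqrt(116)*(3 + 116)/9 - 35993) = 18560/((10/9)*(2*sqrt(29))*119 - 35993) = 18560/(2380*sqrt(29)/9 - 35993) = 18560/(-35993 + 2380*sqrt(29)/9)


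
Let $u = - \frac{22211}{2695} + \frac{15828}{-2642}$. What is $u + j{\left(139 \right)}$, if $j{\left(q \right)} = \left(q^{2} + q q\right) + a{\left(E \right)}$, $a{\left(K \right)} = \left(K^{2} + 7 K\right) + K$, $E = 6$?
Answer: $\frac{19688224287}{508585} \approx 38712.0$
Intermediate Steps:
$a{\left(K \right)} = K^{2} + 8 K$
$u = - \frac{7238423}{508585}$ ($u = \left(-22211\right) \frac{1}{2695} + 15828 \left(- \frac{1}{2642}\right) = - \frac{3173}{385} - \frac{7914}{1321} = - \frac{7238423}{508585} \approx -14.232$)
$j{\left(q \right)} = 84 + 2 q^{2}$ ($j{\left(q \right)} = \left(q^{2} + q q\right) + 6 \left(8 + 6\right) = \left(q^{2} + q^{2}\right) + 6 \cdot 14 = 2 q^{2} + 84 = 84 + 2 q^{2}$)
$u + j{\left(139 \right)} = - \frac{7238423}{508585} + \left(84 + 2 \cdot 139^{2}\right) = - \frac{7238423}{508585} + \left(84 + 2 \cdot 19321\right) = - \frac{7238423}{508585} + \left(84 + 38642\right) = - \frac{7238423}{508585} + 38726 = \frac{19688224287}{508585}$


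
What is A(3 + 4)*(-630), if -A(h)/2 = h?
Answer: 8820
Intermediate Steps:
A(h) = -2*h
A(3 + 4)*(-630) = -2*(3 + 4)*(-630) = -2*7*(-630) = -14*(-630) = 8820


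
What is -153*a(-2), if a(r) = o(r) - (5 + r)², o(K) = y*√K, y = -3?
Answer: 1377 + 459*I*√2 ≈ 1377.0 + 649.12*I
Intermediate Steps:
o(K) = -3*√K
a(r) = -(5 + r)² - 3*√r (a(r) = -3*√r - (5 + r)² = -(5 + r)² - 3*√r)
-153*a(-2) = -153*(-(5 - 2)² - 3*I*√2) = -153*(-1*3² - 3*I*√2) = -153*(-1*9 - 3*I*√2) = -153*(-9 - 3*I*√2) = 1377 + 459*I*√2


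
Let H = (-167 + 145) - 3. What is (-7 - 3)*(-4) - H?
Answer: 65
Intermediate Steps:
H = -25 (H = -22 - 3 = -25)
(-7 - 3)*(-4) - H = (-7 - 3)*(-4) - 1*(-25) = -10*(-4) + 25 = 40 + 25 = 65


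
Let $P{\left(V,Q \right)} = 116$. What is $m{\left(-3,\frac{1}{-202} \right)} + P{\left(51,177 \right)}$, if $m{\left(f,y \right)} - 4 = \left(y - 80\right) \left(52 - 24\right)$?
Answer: $- \frac{214134}{101} \approx -2120.1$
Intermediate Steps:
$m{\left(f,y \right)} = -2236 + 28 y$ ($m{\left(f,y \right)} = 4 + \left(y - 80\right) \left(52 - 24\right) = 4 + \left(-80 + y\right) 28 = 4 + \left(-2240 + 28 y\right) = -2236 + 28 y$)
$m{\left(-3,\frac{1}{-202} \right)} + P{\left(51,177 \right)} = \left(-2236 + \frac{28}{-202}\right) + 116 = \left(-2236 + 28 \left(- \frac{1}{202}\right)\right) + 116 = \left(-2236 - \frac{14}{101}\right) + 116 = - \frac{225850}{101} + 116 = - \frac{214134}{101}$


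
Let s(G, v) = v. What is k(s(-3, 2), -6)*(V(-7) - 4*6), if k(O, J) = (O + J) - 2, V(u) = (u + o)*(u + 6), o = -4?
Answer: 78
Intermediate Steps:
V(u) = (-4 + u)*(6 + u) (V(u) = (u - 4)*(u + 6) = (-4 + u)*(6 + u))
k(O, J) = -2 + J + O (k(O, J) = (J + O) - 2 = -2 + J + O)
k(s(-3, 2), -6)*(V(-7) - 4*6) = (-2 - 6 + 2)*((-24 + (-7)² + 2*(-7)) - 4*6) = -6*((-24 + 49 - 14) - 24) = -6*(11 - 24) = -6*(-13) = 78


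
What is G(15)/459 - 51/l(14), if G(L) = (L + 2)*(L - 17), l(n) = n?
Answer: -1405/378 ≈ -3.7169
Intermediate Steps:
G(L) = (-17 + L)*(2 + L) (G(L) = (2 + L)*(-17 + L) = (-17 + L)*(2 + L))
G(15)/459 - 51/l(14) = (-34 + 15**2 - 15*15)/459 - 51/14 = (-34 + 225 - 225)*(1/459) - 51*1/14 = -34*1/459 - 51/14 = -2/27 - 51/14 = -1405/378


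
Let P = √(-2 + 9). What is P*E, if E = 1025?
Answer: 1025*√7 ≈ 2711.9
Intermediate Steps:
P = √7 ≈ 2.6458
P*E = √7*1025 = 1025*√7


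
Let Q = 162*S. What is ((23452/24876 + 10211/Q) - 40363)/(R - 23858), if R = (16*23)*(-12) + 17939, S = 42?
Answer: 189757739503/48590663940 ≈ 3.9052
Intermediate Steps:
Q = 6804 (Q = 162*42 = 6804)
R = 13523 (R = 368*(-12) + 17939 = -4416 + 17939 = 13523)
((23452/24876 + 10211/Q) - 40363)/(R - 23858) = ((23452/24876 + 10211/6804) - 40363)/(13523 - 23858) = ((23452*(1/24876) + 10211*(1/6804)) - 40363)/(-10335) = ((5863/6219 + 10211/6804) - 40363)*(-1/10335) = (11488229/4701564 - 40363)*(-1/10335) = -189757739503/4701564*(-1/10335) = 189757739503/48590663940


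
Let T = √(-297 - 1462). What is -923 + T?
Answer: -923 + I*√1759 ≈ -923.0 + 41.94*I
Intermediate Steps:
T = I*√1759 (T = √(-1759) = I*√1759 ≈ 41.94*I)
-923 + T = -923 + I*√1759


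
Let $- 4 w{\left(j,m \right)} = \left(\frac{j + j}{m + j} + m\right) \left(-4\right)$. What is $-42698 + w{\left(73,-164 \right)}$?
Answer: $- \frac{3900588}{91} \approx -42864.0$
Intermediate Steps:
$w{\left(j,m \right)} = m + \frac{2 j}{j + m}$ ($w{\left(j,m \right)} = - \frac{\left(\frac{j + j}{m + j} + m\right) \left(-4\right)}{4} = - \frac{\left(\frac{2 j}{j + m} + m\right) \left(-4\right)}{4} = - \frac{\left(m + \frac{2 j}{j + m}\right) \left(-4\right)}{4} = - \frac{- 4 m - \frac{8 j}{j + m}}{4} = m + \frac{2 j}{j + m}$)
$-42698 + w{\left(73,-164 \right)} = -42698 + \frac{\left(-164\right)^{2} + 2 \cdot 73 + 73 \left(-164\right)}{73 - 164} = -42698 + \frac{26896 + 146 - 11972}{-91} = -42698 - \frac{15070}{91} = - \frac{3900588}{91}$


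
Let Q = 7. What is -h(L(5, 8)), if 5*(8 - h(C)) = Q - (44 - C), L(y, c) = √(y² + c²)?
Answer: -77/5 + √89/5 ≈ -13.513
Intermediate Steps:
L(y, c) = √(c² + y²)
h(C) = 77/5 - C/5 (h(C) = 8 - (7 - (44 - C))/5 = 8 - (7 + (-44 + C))/5 = 8 - (-37 + C)/5 = 8 + (37/5 - C/5) = 77/5 - C/5)
-h(L(5, 8)) = -(77/5 - √(8² + 5²)/5) = -(77/5 - √(64 + 25)/5) = -(77/5 - √89/5) = -77/5 + √89/5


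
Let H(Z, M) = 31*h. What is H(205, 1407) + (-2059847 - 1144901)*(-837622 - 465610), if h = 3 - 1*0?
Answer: 4176530145629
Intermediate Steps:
h = 3 (h = 3 + 0 = 3)
H(Z, M) = 93 (H(Z, M) = 31*3 = 93)
H(205, 1407) + (-2059847 - 1144901)*(-837622 - 465610) = 93 + (-2059847 - 1144901)*(-837622 - 465610) = 93 - 3204748*(-1303232) = 93 + 4176530145536 = 4176530145629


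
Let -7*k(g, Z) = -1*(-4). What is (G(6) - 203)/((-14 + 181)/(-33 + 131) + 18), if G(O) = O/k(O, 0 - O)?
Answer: -20923/1931 ≈ -10.835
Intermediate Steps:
k(g, Z) = -4/7 (k(g, Z) = -(-1)*(-4)/7 = -⅐*4 = -4/7)
G(O) = -7*O/4 (G(O) = O/(-4/7) = O*(-7/4) = -7*O/4)
(G(6) - 203)/((-14 + 181)/(-33 + 131) + 18) = (-7/4*6 - 203)/((-14 + 181)/(-33 + 131) + 18) = (-21/2 - 203)/(167/98 + 18) = -427/(2*(167*(1/98) + 18)) = -427/(2*(167/98 + 18)) = -427/(2*1931/98) = -427/2*98/1931 = -20923/1931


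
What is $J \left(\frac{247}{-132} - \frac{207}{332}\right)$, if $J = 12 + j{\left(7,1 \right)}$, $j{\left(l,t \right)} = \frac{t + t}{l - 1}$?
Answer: $- \frac{252821}{8217} \approx -30.768$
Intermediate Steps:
$j{\left(l,t \right)} = \frac{2 t}{-1 + l}$
$J = \frac{37}{3}$ ($J = 12 + 2 \cdot 1 \frac{1}{-1 + 7} = 12 + 2 \cdot 1 \cdot \frac{1}{6} = 12 + \frac{1}{3} = \frac{37}{3} \approx 12.333$)
$J \left(\frac{247}{-132} - \frac{207}{332}\right) = \frac{37 \left(\frac{247}{-132} - \frac{207}{332}\right)}{3} = \frac{37 \left(247 \left(- \frac{1}{132}\right) - \frac{207}{332}\right)}{3} = \frac{37 \left(- \frac{247}{132} - \frac{207}{332}\right)}{3} = \frac{37}{3} \left(- \frac{6833}{2739}\right) = - \frac{252821}{8217}$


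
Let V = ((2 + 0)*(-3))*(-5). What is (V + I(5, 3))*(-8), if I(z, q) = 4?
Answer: -272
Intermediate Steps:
V = 30 (V = (2*(-3))*(-5) = -6*(-5) = 30)
(V + I(5, 3))*(-8) = (30 + 4)*(-8) = 34*(-8) = -272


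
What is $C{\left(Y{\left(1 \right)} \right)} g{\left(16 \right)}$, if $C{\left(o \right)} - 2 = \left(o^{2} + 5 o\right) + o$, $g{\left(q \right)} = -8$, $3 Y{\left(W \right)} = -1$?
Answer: $- \frac{8}{9} \approx -0.88889$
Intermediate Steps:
$Y{\left(W \right)} = - \frac{1}{3}$ ($Y{\left(W \right)} = \frac{1}{3} \left(-1\right) = - \frac{1}{3}$)
$C{\left(o \right)} = 2 + o^{2} + 6 o$ ($C{\left(o \right)} = 2 + \left(\left(o^{2} + 5 o\right) + o\right) = 2 + \left(o^{2} + 6 o\right) = 2 + o^{2} + 6 o$)
$C{\left(Y{\left(1 \right)} \right)} g{\left(16 \right)} = \left(2 + \left(- \frac{1}{3}\right)^{2} + 6 \left(- \frac{1}{3}\right)\right) \left(-8\right) = \left(2 + \frac{1}{9} - 2\right) \left(-8\right) = \frac{1}{9} \left(-8\right) = - \frac{8}{9}$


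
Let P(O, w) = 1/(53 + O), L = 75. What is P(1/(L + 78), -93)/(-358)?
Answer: -153/2903380 ≈ -5.2697e-5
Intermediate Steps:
P(1/(L + 78), -93)/(-358) = 1/((53 + 1/(75 + 78))*(-358)) = -1/358/(53 + 1/153) = -1/358/(8110/153) = (153/8110)*(-1/358) = -153/2903380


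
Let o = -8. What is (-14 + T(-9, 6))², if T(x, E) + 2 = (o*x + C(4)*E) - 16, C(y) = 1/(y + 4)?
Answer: 26569/16 ≈ 1660.6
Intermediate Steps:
C(y) = 1/(4 + y)
T(x, E) = -18 - 8*x + E/8 (T(x, E) = -2 + ((-8*x + E/(4 + 4)) - 16) = -2 + ((-8*x + E/8) - 16) = -2 + (-16 - 8*x + E/8) = -18 - 8*x + E/8)
(-14 + T(-9, 6))² = (-14 + (-18 - 8*(-9) + (⅛)*6))² = (-14 + (-18 + 72 + ¾))² = (-14 + 219/4)² = (163/4)² = 26569/16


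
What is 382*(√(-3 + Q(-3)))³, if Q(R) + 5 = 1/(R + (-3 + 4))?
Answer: -3247*I*√34/2 ≈ -9466.5*I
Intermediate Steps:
Q(R) = -5 + 1/(1 + R) (Q(R) = -5 + 1/(R + (-3 + 4)) = -5 + 1/(R + 1) = -5 + 1/(1 + R))
382*(√(-3 + Q(-3)))³ = 382*(√(-3 + (-4 - 5*(-3))/(1 - 3)))³ = 382*(√(-3 + (-4 + 15)/(-2)))³ = 382*(√(-3 - ½*11))³ = 382*(√(-3 - 11/2))³ = 382*(√(-17/2))³ = 382*(I*√34/2)³ = 382*(-17*I*√34/4) = -3247*I*√34/2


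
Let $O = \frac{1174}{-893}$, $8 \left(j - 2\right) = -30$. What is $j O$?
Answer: $\frac{4109}{1786} \approx 2.3007$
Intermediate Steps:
$j = - \frac{7}{4}$ ($j = 2 + \frac{1}{8} \left(-30\right) = 2 - \frac{15}{4} = - \frac{7}{4} \approx -1.75$)
$O = - \frac{1174}{893}$ ($O = 1174 \left(- \frac{1}{893}\right) = - \frac{1174}{893} \approx -1.3147$)
$j O = \left(- \frac{7}{4}\right) \left(- \frac{1174}{893}\right) = \frac{4109}{1786}$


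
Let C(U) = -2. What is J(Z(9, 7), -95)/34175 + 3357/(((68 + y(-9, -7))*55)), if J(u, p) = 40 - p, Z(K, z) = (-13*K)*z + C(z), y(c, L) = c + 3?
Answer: 4607433/4661470 ≈ 0.98841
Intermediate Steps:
y(c, L) = 3 + c
Z(K, z) = -2 - 13*K*z (Z(K, z) = (-13*K)*z - 2 = -13*K*z - 2 = -2 - 13*K*z)
J(Z(9, 7), -95)/34175 + 3357/(((68 + y(-9, -7))*55)) = (40 - 1*(-95))/34175 + 3357/(((68 + (3 - 9))*55)) = (40 + 95)*(1/34175) + 3357/(((68 - 6)*55)) = 135*(1/34175) + 3357/((62*55)) = 27/6835 + 3357/3410 = 4607433/4661470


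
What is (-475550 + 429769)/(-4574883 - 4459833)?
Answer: 45781/9034716 ≈ 0.0050672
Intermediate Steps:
(-475550 + 429769)/(-4574883 - 4459833) = -45781/(-9034716) = -45781*(-1/9034716) = 45781/9034716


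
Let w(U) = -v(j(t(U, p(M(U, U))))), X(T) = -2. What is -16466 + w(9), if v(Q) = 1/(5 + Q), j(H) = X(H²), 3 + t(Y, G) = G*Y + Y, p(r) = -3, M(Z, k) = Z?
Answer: -49399/3 ≈ -16466.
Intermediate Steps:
t(Y, G) = -3 + Y + G*Y (t(Y, G) = -3 + (G*Y + Y) = -3 + (Y + G*Y) = -3 + Y + G*Y)
j(H) = -2
w(U) = -⅓ (w(U) = -1/(5 - 2) = -1/3 = -1*⅓ = -⅓)
-16466 + w(9) = -16466 - ⅓ = -49399/3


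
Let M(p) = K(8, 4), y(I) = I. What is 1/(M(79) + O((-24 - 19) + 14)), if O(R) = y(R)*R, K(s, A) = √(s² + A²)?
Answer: 841/707201 - 4*√5/707201 ≈ 0.0011765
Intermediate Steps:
K(s, A) = √(A² + s²)
M(p) = 4*√5 (M(p) = √(4² + 8²) = √(16 + 64) = √80 = 4*√5)
O(R) = R² (O(R) = R*R = R²)
1/(M(79) + O((-24 - 19) + 14)) = 1/(4*√5 + ((-24 - 19) + 14)²) = 1/(4*√5 + (-43 + 14)²) = 1/(4*√5 + (-29)²) = 1/(4*√5 + 841) = 1/(841 + 4*√5)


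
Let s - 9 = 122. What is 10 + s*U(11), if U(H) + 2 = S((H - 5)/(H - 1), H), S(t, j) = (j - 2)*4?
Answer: 4464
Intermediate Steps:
s = 131 (s = 9 + 122 = 131)
S(t, j) = -8 + 4*j (S(t, j) = (-2 + j)*4 = -8 + 4*j)
U(H) = -10 + 4*H (U(H) = -2 + (-8 + 4*H) = -10 + 4*H)
10 + s*U(11) = 10 + 131*(-10 + 4*11) = 10 + 131*(-10 + 44) = 10 + 131*34 = 10 + 4454 = 4464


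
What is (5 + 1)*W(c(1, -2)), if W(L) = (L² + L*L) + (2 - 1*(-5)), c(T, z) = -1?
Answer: 54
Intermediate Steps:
W(L) = 7 + 2*L² (W(L) = (L² + L²) + (2 + 5) = 2*L² + 7 = 7 + 2*L²)
(5 + 1)*W(c(1, -2)) = (5 + 1)*(7 + 2*(-1)²) = 6*(7 + 2*1) = 6*(7 + 2) = 6*9 = 54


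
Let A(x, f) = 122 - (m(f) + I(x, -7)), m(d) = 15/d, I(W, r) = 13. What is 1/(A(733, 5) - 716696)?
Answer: -1/716590 ≈ -1.3955e-6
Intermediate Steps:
A(x, f) = 109 - 15/f (A(x, f) = 122 - (15/f + 13) = 122 - (13 + 15/f) = 122 + (-13 - 15/f) = 109 - 15/f)
1/(A(733, 5) - 716696) = 1/((109 - 15/5) - 716696) = 1/((109 - 15*⅕) - 716696) = 1/((109 - 3) - 716696) = 1/(106 - 716696) = 1/(-716590) = -1/716590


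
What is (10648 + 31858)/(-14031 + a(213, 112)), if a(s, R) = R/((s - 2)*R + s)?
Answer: -1013555570/334569083 ≈ -3.0294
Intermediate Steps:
a(s, R) = R/(s + R*(-2 + s)) (a(s, R) = R/((-2 + s)*R + s) = R/(R*(-2 + s) + s) = R/(s + R*(-2 + s)))
(10648 + 31858)/(-14031 + a(213, 112)) = (10648 + 31858)/(-14031 + 112/(213 - 2*112 + 112*213)) = 42506/(-14031 + 112/(213 - 224 + 23856)) = 42506/(-14031 + 112/23845) = 42506/(-334569083/23845) = 42506*(-23845/334569083) = -1013555570/334569083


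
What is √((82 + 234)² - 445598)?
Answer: I*√345742 ≈ 588.0*I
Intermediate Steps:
√((82 + 234)² - 445598) = √(316² - 445598) = √(99856 - 445598) = √(-345742) = I*√345742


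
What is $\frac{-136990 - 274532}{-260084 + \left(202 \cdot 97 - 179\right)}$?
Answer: $\frac{137174}{80223} \approx 1.7099$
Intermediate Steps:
$\frac{-136990 - 274532}{-260084 + \left(202 \cdot 97 - 179\right)} = - \frac{411522}{-260084 + \left(19594 - 179\right)} = - \frac{411522}{-260084 + 19415} = - \frac{411522}{-240669} = \left(-411522\right) \left(- \frac{1}{240669}\right) = \frac{137174}{80223}$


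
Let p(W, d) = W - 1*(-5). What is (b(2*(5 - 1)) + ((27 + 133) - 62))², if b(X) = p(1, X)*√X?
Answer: 9892 + 2352*√2 ≈ 13218.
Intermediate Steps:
p(W, d) = 5 + W (p(W, d) = W + 5 = 5 + W)
b(X) = 6*√X (b(X) = (5 + 1)*√X = 6*√X)
(b(2*(5 - 1)) + ((27 + 133) - 62))² = (6*√(2*(5 - 1)) + ((27 + 133) - 62))² = (6*√(2*4) + (160 - 62))² = (6*√8 + 98)² = (6*(2*√2) + 98)² = (12*√2 + 98)² = (98 + 12*√2)²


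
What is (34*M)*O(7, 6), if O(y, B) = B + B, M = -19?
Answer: -7752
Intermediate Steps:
O(y, B) = 2*B
(34*M)*O(7, 6) = (34*(-19))*(2*6) = -646*12 = -7752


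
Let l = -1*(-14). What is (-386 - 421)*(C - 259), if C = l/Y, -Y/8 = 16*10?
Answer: 133773969/640 ≈ 2.0902e+5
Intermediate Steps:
l = 14
Y = -1280 (Y = -128*10 = -8*160 = -1280)
C = -7/640 (C = 14/(-1280) = 14*(-1/1280) = -7/640 ≈ -0.010937)
(-386 - 421)*(C - 259) = (-386 - 421)*(-7/640 - 259) = -807*(-165767/640) = 133773969/640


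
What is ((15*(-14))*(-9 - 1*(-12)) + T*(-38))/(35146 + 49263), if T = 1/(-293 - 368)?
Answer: -416392/55794349 ≈ -0.0074630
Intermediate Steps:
T = -1/661 (T = 1/(-661) = -1/661 ≈ -0.0015129)
((15*(-14))*(-9 - 1*(-12)) + T*(-38))/(35146 + 49263) = ((15*(-14))*(-9 - 1*(-12)) - 1/661*(-38))/(35146 + 49263) = (-210*(-9 + 12) + 38/661)/84409 = (-210*3 + 38/661)*(1/84409) = (-630 + 38/661)*(1/84409) = -416392/661*1/84409 = -416392/55794349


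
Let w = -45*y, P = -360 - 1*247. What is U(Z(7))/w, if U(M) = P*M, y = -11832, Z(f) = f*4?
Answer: -4249/133110 ≈ -0.031921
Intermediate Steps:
Z(f) = 4*f
P = -607 (P = -360 - 247 = -607)
w = 532440 (w = -45*(-11832) = 532440)
U(M) = -607*M
U(Z(7))/w = -2428*7/532440 = -607*28*(1/532440) = -16996*1/532440 = -4249/133110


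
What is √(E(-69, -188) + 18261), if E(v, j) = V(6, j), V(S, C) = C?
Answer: √18073 ≈ 134.44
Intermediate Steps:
E(v, j) = j
√(E(-69, -188) + 18261) = √(-188 + 18261) = √18073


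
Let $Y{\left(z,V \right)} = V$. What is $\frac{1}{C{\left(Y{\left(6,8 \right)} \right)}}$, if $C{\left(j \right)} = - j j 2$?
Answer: $- \frac{1}{128} \approx -0.0078125$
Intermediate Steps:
$C{\left(j \right)} = - 2 j^{2}$ ($C{\left(j \right)} = - j^{2} \cdot 2 = - 2 j^{2}$)
$\frac{1}{C{\left(Y{\left(6,8 \right)} \right)}} = \frac{1}{\left(-2\right) 8^{2}} = \frac{1}{\left(-2\right) 64} = \frac{1}{-128} = - \frac{1}{128}$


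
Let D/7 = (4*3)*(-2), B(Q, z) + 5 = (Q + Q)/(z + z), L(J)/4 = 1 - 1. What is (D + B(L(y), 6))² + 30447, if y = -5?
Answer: 60376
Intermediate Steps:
L(J) = 0 (L(J) = 4*(1 - 1) = 4*0 = 0)
B(Q, z) = -5 + Q/z (B(Q, z) = -5 + (Q + Q)/(z + z) = -5 + (2*Q)/((2*z)) = -5 + (2*Q)*(1/(2*z)) = -5 + Q/z)
D = -168 (D = 7*((4*3)*(-2)) = 7*(12*(-2)) = 7*(-24) = -168)
(D + B(L(y), 6))² + 30447 = (-168 + (-5 + 0/6))² + 30447 = (-168 + (-5 + 0*(⅙)))² + 30447 = (-168 + (-5 + 0))² + 30447 = (-168 - 5)² + 30447 = (-173)² + 30447 = 29929 + 30447 = 60376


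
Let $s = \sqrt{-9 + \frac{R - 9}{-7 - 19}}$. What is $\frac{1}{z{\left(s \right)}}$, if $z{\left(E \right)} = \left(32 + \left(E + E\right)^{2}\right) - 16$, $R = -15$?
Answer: $- \frac{13}{212} \approx -0.061321$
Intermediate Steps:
$s = \frac{i \sqrt{1365}}{13}$ ($s = \sqrt{-9 + \frac{-15 - 9}{-7 - 19}} = \sqrt{-9 - \frac{24}{-26}} = \sqrt{-9 - - \frac{12}{13}} = \sqrt{-9 + \frac{12}{13}} = \sqrt{- \frac{105}{13}} = \frac{i \sqrt{1365}}{13} \approx 2.842 i$)
$z{\left(E \right)} = 16 + 4 E^{2}$ ($z{\left(E \right)} = \left(32 + \left(2 E\right)^{2}\right) - 16 = \left(32 + 4 E^{2}\right) - 16 = 16 + 4 E^{2}$)
$\frac{1}{z{\left(s \right)}} = \frac{1}{16 + 4 \left(\frac{i \sqrt{1365}}{13}\right)^{2}} = \frac{1}{16 + 4 \left(- \frac{105}{13}\right)} = \frac{1}{16 - \frac{420}{13}} = \frac{1}{- \frac{212}{13}} = - \frac{13}{212}$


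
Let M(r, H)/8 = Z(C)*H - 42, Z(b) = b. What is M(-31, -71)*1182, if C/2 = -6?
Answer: 7659360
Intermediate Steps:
C = -12 (C = 2*(-6) = -12)
M(r, H) = -336 - 96*H (M(r, H) = 8*(-12*H - 42) = 8*(-42 - 12*H) = -336 - 96*H)
M(-31, -71)*1182 = (-336 - 96*(-71))*1182 = (-336 + 6816)*1182 = 6480*1182 = 7659360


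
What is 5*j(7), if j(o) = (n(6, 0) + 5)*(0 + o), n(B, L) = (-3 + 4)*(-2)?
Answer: 105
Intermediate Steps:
n(B, L) = -2 (n(B, L) = 1*(-2) = -2)
j(o) = 3*o (j(o) = (-2 + 5)*(0 + o) = 3*o)
5*j(7) = 5*(3*7) = 5*21 = 105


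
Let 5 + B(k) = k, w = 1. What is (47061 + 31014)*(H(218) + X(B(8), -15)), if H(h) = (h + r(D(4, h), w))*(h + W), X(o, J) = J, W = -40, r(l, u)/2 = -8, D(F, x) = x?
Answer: 2806093575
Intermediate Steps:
B(k) = -5 + k
r(l, u) = -16 (r(l, u) = 2*(-8) = -16)
H(h) = (-40 + h)*(-16 + h) (H(h) = (h - 16)*(h - 40) = (-16 + h)*(-40 + h) = (-40 + h)*(-16 + h))
(47061 + 31014)*(H(218) + X(B(8), -15)) = (47061 + 31014)*((640 + 218² - 56*218) - 15) = 78075*((640 + 47524 - 12208) - 15) = 78075*(35956 - 15) = 78075*35941 = 2806093575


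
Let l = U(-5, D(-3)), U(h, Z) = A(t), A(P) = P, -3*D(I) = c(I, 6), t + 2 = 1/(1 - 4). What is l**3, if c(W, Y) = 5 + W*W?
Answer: -343/27 ≈ -12.704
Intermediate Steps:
c(W, Y) = 5 + W**2
t = -7/3 (t = -2 + 1/(1 - 4) = -2 + 1/(-3) = -2 - 1/3 = -7/3 ≈ -2.3333)
D(I) = -5/3 - I**2/3 (D(I) = -(5 + I**2)/3 = -5/3 - I**2/3)
U(h, Z) = -7/3
l = -7/3 ≈ -2.3333
l**3 = (-7/3)**3 = -343/27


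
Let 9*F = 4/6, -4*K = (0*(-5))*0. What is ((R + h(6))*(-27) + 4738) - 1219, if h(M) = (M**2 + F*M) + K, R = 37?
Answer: 1536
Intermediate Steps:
K = 0 (K = -0*(-5)*0/4 = -0*0 = -1/4*0 = 0)
F = 2/27 (F = (4/6)/9 = (4*(1/6))/9 = (1/9)*(2/3) = 2/27 ≈ 0.074074)
h(M) = M**2 + 2*M/27 (h(M) = (M**2 + 2*M/27) + 0 = M**2 + 2*M/27)
((R + h(6))*(-27) + 4738) - 1219 = ((37 + (1/27)*6*(2 + 27*6))*(-27) + 4738) - 1219 = ((37 + (1/27)*6*(2 + 162))*(-27) + 4738) - 1219 = ((37 + (1/27)*6*164)*(-27) + 4738) - 1219 = ((37 + 328/9)*(-27) + 4738) - 1219 = ((661/9)*(-27) + 4738) - 1219 = (-1983 + 4738) - 1219 = 2755 - 1219 = 1536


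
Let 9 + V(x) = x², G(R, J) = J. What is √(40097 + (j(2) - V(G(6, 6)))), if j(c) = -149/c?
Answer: √159982/2 ≈ 199.99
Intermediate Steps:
V(x) = -9 + x²
√(40097 + (j(2) - V(G(6, 6)))) = √(40097 + (-149/2 - (-9 + 6²))) = √(40097 + (-149*½ - (-9 + 36))) = √(40097 + (-149/2 - 1*27)) = √(40097 + (-149/2 - 27)) = √(40097 - 203/2) = √(79991/2) = √159982/2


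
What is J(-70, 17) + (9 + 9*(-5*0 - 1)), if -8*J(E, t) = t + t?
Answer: -17/4 ≈ -4.2500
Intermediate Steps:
J(E, t) = -t/4 (J(E, t) = -(t + t)/8 = -t/4)
J(-70, 17) + (9 + 9*(-5*0 - 1)) = -¼*17 + (9 + 9*(-5*0 - 1)) = -17/4 + (9 + 9*(0 - 1)) = -17/4 + (9 + 9*(-1)) = -17/4 + (9 - 9) = -17/4 + 0 = -17/4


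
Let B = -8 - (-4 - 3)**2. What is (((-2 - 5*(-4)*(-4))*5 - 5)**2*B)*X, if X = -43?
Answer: 422123475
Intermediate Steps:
B = -57 (B = -8 - 1*(-7)**2 = -8 - 1*49 = -8 - 49 = -57)
(((-2 - 5*(-4)*(-4))*5 - 5)**2*B)*X = (((-2 - 5*(-4)*(-4))*5 - 5)**2*(-57))*(-43) = (((-2 + 20*(-4))*5 - 5)**2*(-57))*(-43) = (((-2 - 80)*5 - 5)**2*(-57))*(-43) = ((-82*5 - 5)**2*(-57))*(-43) = ((-410 - 5)**2*(-57))*(-43) = ((-415)**2*(-57))*(-43) = (172225*(-57))*(-43) = -9816825*(-43) = 422123475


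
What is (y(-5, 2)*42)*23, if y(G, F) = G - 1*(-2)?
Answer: -2898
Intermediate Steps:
y(G, F) = 2 + G (y(G, F) = G + 2 = 2 + G)
(y(-5, 2)*42)*23 = ((2 - 5)*42)*23 = -3*42*23 = -126*23 = -2898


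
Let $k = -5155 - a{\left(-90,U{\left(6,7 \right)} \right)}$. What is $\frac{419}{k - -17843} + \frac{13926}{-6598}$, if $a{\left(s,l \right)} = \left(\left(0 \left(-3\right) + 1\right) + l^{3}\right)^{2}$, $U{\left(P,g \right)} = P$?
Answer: $- \frac{240916444}{113488899} \approx -2.1228$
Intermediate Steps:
$a{\left(s,l \right)} = \left(1 + l^{3}\right)^{2}$ ($a{\left(s,l \right)} = \left(\left(0 + 1\right) + l^{3}\right)^{2} = \left(1 + l^{3}\right)^{2}$)
$k = -52244$ ($k = -5155 - \left(1 + 6^{3}\right)^{2} = -5155 - \left(1 + 216\right)^{2} = -5155 - 217^{2} = -5155 - 47089 = -52244$)
$\frac{419}{k - -17843} + \frac{13926}{-6598} = \frac{419}{-52244 - -17843} + \frac{13926}{-6598} = \frac{419}{-52244 + 17843} + 13926 \left(- \frac{1}{6598}\right) = \frac{419}{-34401} - \frac{6963}{3299} = 419 \left(- \frac{1}{34401}\right) - \frac{6963}{3299} = - \frac{419}{34401} - \frac{6963}{3299} = - \frac{240916444}{113488899}$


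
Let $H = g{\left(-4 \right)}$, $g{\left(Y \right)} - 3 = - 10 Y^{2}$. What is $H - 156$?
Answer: $-313$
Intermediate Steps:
$g{\left(Y \right)} = 3 - 10 Y^{2}$
$H = -157$ ($H = 3 - 10 \left(-4\right)^{2} = 3 - 160 = -157$)
$H - 156 = -157 - 156 = -313$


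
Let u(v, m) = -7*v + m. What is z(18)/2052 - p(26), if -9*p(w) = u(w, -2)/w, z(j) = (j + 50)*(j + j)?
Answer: 904/2223 ≈ 0.40666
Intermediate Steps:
u(v, m) = m - 7*v
z(j) = 2*j*(50 + j) (z(j) = (50 + j)*(2*j) = 2*j*(50 + j))
p(w) = -(-2 - 7*w)/(9*w)
z(18)/2052 - p(26) = (2*18*(50 + 18))/2052 - (2 + 7*26)/(9*26) = (2*18*68)*(1/2052) - (2 + 182)/(9*26) = 2448*(1/2052) - 184/(9*26) = 68/57 - 1*92/117 = 68/57 - 92/117 = 904/2223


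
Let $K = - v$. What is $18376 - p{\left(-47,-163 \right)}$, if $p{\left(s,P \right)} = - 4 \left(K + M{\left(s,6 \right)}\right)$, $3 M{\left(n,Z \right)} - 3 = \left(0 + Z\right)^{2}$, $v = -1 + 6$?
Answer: $18408$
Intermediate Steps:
$v = 5$
$M{\left(n,Z \right)} = 1 + \frac{Z^{2}}{3}$ ($M{\left(n,Z \right)} = 1 + \frac{\left(0 + Z\right)^{2}}{3} = 1 + \frac{Z^{2}}{3}$)
$K = -5$ ($K = \left(-1\right) 5 = -5$)
$p{\left(s,P \right)} = -32$ ($p{\left(s,P \right)} = - 4 \left(-5 + \left(1 + \frac{6^{2}}{3}\right)\right) = - 4 \left(-5 + \left(1 + \frac{1}{3} \cdot 36\right)\right) = - 4 \left(-5 + \left(1 + 12\right)\right) = - 4 \left(-5 + 13\right) = \left(-4\right) 8 = -32$)
$18376 - p{\left(-47,-163 \right)} = 18376 - -32 = 18376 + 32 = 18408$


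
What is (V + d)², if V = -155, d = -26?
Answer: 32761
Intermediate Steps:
(V + d)² = (-155 - 26)² = (-181)² = 32761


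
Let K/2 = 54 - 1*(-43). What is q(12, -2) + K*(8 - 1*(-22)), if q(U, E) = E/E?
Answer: 5821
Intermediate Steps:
K = 194 (K = 2*(54 - 1*(-43)) = 2*(54 + 43) = 2*97 = 194)
q(U, E) = 1
q(12, -2) + K*(8 - 1*(-22)) = 1 + 194*(8 - 1*(-22)) = 1 + 194*(8 + 22) = 1 + 194*30 = 1 + 5820 = 5821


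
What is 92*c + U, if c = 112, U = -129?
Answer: 10175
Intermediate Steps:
92*c + U = 92*112 - 129 = 10304 - 129 = 10175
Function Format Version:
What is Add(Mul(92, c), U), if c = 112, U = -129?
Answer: 10175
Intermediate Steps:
Add(Mul(92, c), U) = Add(Mul(92, 112), -129) = Add(10304, -129) = 10175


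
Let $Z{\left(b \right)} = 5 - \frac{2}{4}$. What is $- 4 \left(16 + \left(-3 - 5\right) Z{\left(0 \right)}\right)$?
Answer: $80$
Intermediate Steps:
$Z{\left(b \right)} = \frac{9}{2}$ ($Z{\left(b \right)} = 5 - \frac{1}{2} = \frac{9}{2}$)
$- 4 \left(16 + \left(-3 - 5\right) Z{\left(0 \right)}\right) = - 4 \left(16 + \left(-3 - 5\right) \frac{9}{2}\right) = - 4 \left(16 - 36\right) = \left(-4\right) \left(-20\right) = 80$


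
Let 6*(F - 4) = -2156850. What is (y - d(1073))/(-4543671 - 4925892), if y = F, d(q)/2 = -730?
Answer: 119337/3156521 ≈ 0.037807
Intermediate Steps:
F = -359471 (F = 4 + (1/6)*(-2156850) = 4 - 359475 = -359471)
d(q) = -1460 (d(q) = 2*(-730) = -1460)
y = -359471
(y - d(1073))/(-4543671 - 4925892) = (-359471 - 1*(-1460))/(-4543671 - 4925892) = (-359471 + 1460)/(-9469563) = -358011*(-1/9469563) = 119337/3156521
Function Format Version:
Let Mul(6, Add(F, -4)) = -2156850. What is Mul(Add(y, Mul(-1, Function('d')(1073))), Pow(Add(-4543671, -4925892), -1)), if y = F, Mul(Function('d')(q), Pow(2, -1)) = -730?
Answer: Rational(119337, 3156521) ≈ 0.037807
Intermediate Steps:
F = -359471 (F = Add(4, Mul(Rational(1, 6), -2156850)) = Add(4, -359475) = -359471)
Function('d')(q) = -1460 (Function('d')(q) = Mul(2, -730) = -1460)
y = -359471
Mul(Add(y, Mul(-1, Function('d')(1073))), Pow(Add(-4543671, -4925892), -1)) = Mul(Add(-359471, Mul(-1, -1460)), Pow(Add(-4543671, -4925892), -1)) = Mul(Add(-359471, 1460), Pow(-9469563, -1)) = Mul(-358011, Rational(-1, 9469563)) = Rational(119337, 3156521)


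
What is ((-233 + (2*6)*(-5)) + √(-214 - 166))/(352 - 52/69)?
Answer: -20217/24236 + 69*I*√95/12118 ≈ -0.83417 + 0.055498*I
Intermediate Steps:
((-233 + (2*6)*(-5)) + √(-214 - 166))/(352 - 52/69) = ((-233 + 12*(-5)) + √(-380))/(352 - 52*1/69) = ((-233 - 60) + 2*I*√95)/(352 - 52/69) = (-293 + 2*I*√95)/(24236/69) = (-293 + 2*I*√95)*(69/24236) = -20217/24236 + 69*I*√95/12118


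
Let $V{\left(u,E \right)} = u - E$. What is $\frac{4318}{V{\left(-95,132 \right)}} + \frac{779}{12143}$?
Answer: $- \frac{52256641}{2756461} \approx -18.958$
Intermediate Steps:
$\frac{4318}{V{\left(-95,132 \right)}} + \frac{779}{12143} = \frac{4318}{-95 - 132} + \frac{779}{12143} = \frac{4318}{-95 - 132} + 779 \cdot \frac{1}{12143} = \frac{4318}{-227} + \frac{779}{12143} = 4318 \left(- \frac{1}{227}\right) + \frac{779}{12143} = - \frac{4318}{227} + \frac{779}{12143} = - \frac{52256641}{2756461}$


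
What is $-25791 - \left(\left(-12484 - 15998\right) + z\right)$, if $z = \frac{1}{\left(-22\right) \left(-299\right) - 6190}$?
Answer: $\frac{1044107}{388} \approx 2691.0$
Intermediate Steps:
$z = \frac{1}{388}$ ($z = \frac{1}{6578 - 6190} = \frac{1}{388} \approx 0.0025773$)
$-25791 - \left(\left(-12484 - 15998\right) + z\right) = -25791 - \left(\left(-12484 - 15998\right) + \frac{1}{388}\right) = -25791 - \left(-28482 + \frac{1}{388}\right) = -25791 - - \frac{11051015}{388} = -25791 + \frac{11051015}{388} = \frac{1044107}{388}$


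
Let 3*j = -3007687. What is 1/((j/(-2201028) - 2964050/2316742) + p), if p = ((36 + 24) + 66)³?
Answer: 6213502044/12429335245419911 ≈ 4.9991e-7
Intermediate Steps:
j = -3007687/3 (j = (⅓)*(-3007687) = -3007687/3 ≈ -1.0026e+6)
p = 2000376 (p = (60 + 66)³ = 126³ = 2000376)
1/((j/(-2201028) - 2964050/2316742) + p) = 1/((-3007687/3/(-2201028) - 2964050/2316742) + 2000376) = 1/((-3007687/3*(-1/2201028) - 2964050*1/2316742) + 2000376) = 1/((3007687/6603084 - 1482025/1158371) + 2000376) = 1/(-5119348633/6213502044 + 2000376) = 1/(12429335245419911/6213502044) = 6213502044/12429335245419911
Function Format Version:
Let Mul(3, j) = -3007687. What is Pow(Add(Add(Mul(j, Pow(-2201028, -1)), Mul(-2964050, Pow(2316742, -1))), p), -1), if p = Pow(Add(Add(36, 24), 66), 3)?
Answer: Rational(6213502044, 12429335245419911) ≈ 4.9991e-7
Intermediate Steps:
j = Rational(-3007687, 3) (j = Mul(Rational(1, 3), -3007687) = Rational(-3007687, 3) ≈ -1.0026e+6)
p = 2000376 (p = Pow(Add(60, 66), 3) = Pow(126, 3) = 2000376)
Pow(Add(Add(Mul(j, Pow(-2201028, -1)), Mul(-2964050, Pow(2316742, -1))), p), -1) = Pow(Add(Add(Mul(Rational(-3007687, 3), Pow(-2201028, -1)), Mul(-2964050, Pow(2316742, -1))), 2000376), -1) = Pow(Add(Add(Mul(Rational(-3007687, 3), Rational(-1, 2201028)), Mul(-2964050, Rational(1, 2316742))), 2000376), -1) = Pow(Add(Add(Rational(3007687, 6603084), Rational(-1482025, 1158371)), 2000376), -1) = Pow(Add(Rational(-5119348633, 6213502044), 2000376), -1) = Pow(Rational(12429335245419911, 6213502044), -1) = Rational(6213502044, 12429335245419911)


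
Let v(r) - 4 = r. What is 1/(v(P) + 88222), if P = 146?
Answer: 1/88372 ≈ 1.1316e-5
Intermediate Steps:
v(r) = 4 + r
1/(v(P) + 88222) = 1/((4 + 146) + 88222) = 1/(150 + 88222) = 1/88372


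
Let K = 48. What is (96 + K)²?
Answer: 20736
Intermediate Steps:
(96 + K)² = (96 + 48)² = 144² = 20736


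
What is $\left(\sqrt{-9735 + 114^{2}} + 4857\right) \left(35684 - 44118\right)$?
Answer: $-40963938 - 8434 \sqrt{3261} \approx -4.1446 \cdot 10^{7}$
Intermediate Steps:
$\left(\sqrt{-9735 + 114^{2}} + 4857\right) \left(35684 - 44118\right) = \left(\sqrt{-9735 + 12996} + 4857\right) \left(-8434\right) = \left(\sqrt{3261} + 4857\right) \left(-8434\right) = \left(4857 + \sqrt{3261}\right) \left(-8434\right) = -40963938 - 8434 \sqrt{3261}$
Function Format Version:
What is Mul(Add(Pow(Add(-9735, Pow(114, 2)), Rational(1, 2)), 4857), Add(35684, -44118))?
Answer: Add(-40963938, Mul(-8434, Pow(3261, Rational(1, 2)))) ≈ -4.1446e+7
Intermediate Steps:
Mul(Add(Pow(Add(-9735, Pow(114, 2)), Rational(1, 2)), 4857), Add(35684, -44118)) = Mul(Add(Pow(Add(-9735, 12996), Rational(1, 2)), 4857), -8434) = Mul(Add(Pow(3261, Rational(1, 2)), 4857), -8434) = Mul(Add(4857, Pow(3261, Rational(1, 2))), -8434) = Add(-40963938, Mul(-8434, Pow(3261, Rational(1, 2))))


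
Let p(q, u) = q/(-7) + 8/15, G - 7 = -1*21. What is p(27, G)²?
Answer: 121801/11025 ≈ 11.048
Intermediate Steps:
G = -14 (G = 7 - 1*21 = 7 - 21 = -14)
p(q, u) = 8/15 - q/7 (p(q, u) = q*(-⅐) + 8*(1/15) = -q/7 + 8/15 = 8/15 - q/7)
p(27, G)² = (8/15 - ⅐*27)² = (8/15 - 27/7)² = (-349/105)² = 121801/11025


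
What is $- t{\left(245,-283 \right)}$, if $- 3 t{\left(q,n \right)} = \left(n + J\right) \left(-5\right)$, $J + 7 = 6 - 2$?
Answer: $\frac{1430}{3} \approx 476.67$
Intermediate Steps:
$J = -3$ ($J = -7 + \left(6 - 2\right) = -7 + 4 = -3$)
$t{\left(q,n \right)} = -5 + \frac{5 n}{3}$ ($t{\left(q,n \right)} = - \frac{\left(n - 3\right) \left(-5\right)}{3} = - \frac{\left(-3 + n\right) \left(-5\right)}{3} = - \frac{15 - 5 n}{3} = -5 + \frac{5 n}{3}$)
$- t{\left(245,-283 \right)} = - (-5 + \frac{5}{3} \left(-283\right)) = - (-5 - \frac{1415}{3}) = \left(-1\right) \left(- \frac{1430}{3}\right) = \frac{1430}{3}$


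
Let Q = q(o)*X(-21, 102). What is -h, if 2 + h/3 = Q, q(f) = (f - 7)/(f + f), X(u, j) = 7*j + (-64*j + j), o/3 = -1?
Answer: 28566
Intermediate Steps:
o = -3 (o = 3*(-1) = -3)
X(u, j) = -56*j (X(u, j) = 7*j - 63*j = -56*j)
q(f) = (-7 + f)/(2*f) (q(f) = (-7 + f)/((2*f)) = (-7 + f)*(1/(2*f)) = (-7 + f)/(2*f))
Q = -9520 (Q = ((1/2)*(-7 - 3)/(-3))*(-56*102) = ((1/2)*(-1/3)*(-10))*(-5712) = (5/3)*(-5712) = -9520)
h = -28566 (h = -6 + 3*(-9520) = -6 - 28560 = -28566)
-h = -1*(-28566) = 28566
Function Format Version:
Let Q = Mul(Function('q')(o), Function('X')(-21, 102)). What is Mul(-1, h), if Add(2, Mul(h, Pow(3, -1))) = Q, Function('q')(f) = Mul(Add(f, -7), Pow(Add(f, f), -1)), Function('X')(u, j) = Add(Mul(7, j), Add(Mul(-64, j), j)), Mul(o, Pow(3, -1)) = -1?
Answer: 28566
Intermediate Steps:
o = -3 (o = Mul(3, -1) = -3)
Function('X')(u, j) = Mul(-56, j) (Function('X')(u, j) = Add(Mul(7, j), Mul(-63, j)) = Mul(-56, j))
Function('q')(f) = Mul(Rational(1, 2), Pow(f, -1), Add(-7, f)) (Function('q')(f) = Mul(Add(-7, f), Pow(Mul(2, f), -1)) = Mul(Add(-7, f), Mul(Rational(1, 2), Pow(f, -1))) = Mul(Rational(1, 2), Pow(f, -1), Add(-7, f)))
Q = -9520 (Q = Mul(Mul(Rational(1, 2), Pow(-3, -1), Add(-7, -3)), Mul(-56, 102)) = Mul(Mul(Rational(1, 2), Rational(-1, 3), -10), -5712) = Mul(Rational(5, 3), -5712) = -9520)
h = -28566 (h = Add(-6, Mul(3, -9520)) = Add(-6, -28560) = -28566)
Mul(-1, h) = Mul(-1, -28566) = 28566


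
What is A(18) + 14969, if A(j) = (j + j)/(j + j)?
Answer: 14970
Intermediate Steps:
A(j) = 1 (A(j) = (2*j)/((2*j)) = (2*j)*(1/(2*j)) = 1)
A(18) + 14969 = 1 + 14969 = 14970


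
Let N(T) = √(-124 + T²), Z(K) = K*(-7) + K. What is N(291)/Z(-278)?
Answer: √84557/1668 ≈ 0.17433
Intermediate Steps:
Z(K) = -6*K (Z(K) = -7*K + K = -6*K)
N(291)/Z(-278) = √(-124 + 291²)/((-6*(-278))) = √(-124 + 84681)/1668 = √84557*(1/1668) = √84557/1668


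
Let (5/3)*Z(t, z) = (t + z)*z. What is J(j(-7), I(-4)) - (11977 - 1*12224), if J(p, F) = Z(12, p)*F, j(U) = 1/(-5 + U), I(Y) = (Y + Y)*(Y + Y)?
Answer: 3133/15 ≈ 208.87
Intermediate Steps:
Z(t, z) = 3*z*(t + z)/5 (Z(t, z) = 3*((t + z)*z)/5 = 3*(z*(t + z))/5 = 3*z*(t + z)/5)
I(Y) = 4*Y² (I(Y) = (2*Y)*(2*Y) = 4*Y²)
J(p, F) = 3*F*p*(12 + p)/5 (J(p, F) = (3*p*(12 + p)/5)*F = 3*F*p*(12 + p)/5)
J(j(-7), I(-4)) - (11977 - 1*12224) = 3*(4*(-4)²)*(12 + 1/(-5 - 7))/(5*(-5 - 7)) - (11977 - 1*12224) = (⅗)*(4*16)*(12 + 1/(-12))/(-12) - (11977 - 12224) = (⅗)*64*(-1/12)*(12 - 1/12) - 1*(-247) = (⅗)*64*(-1/12)*(143/12) + 247 = -572/15 + 247 = 3133/15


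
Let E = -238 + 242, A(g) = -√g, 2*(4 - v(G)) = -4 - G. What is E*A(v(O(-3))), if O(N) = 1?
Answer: -2*√26 ≈ -10.198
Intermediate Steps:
v(G) = 6 + G/2 (v(G) = 4 - (-4 - G)/2 = 4 + (2 + G/2) = 6 + G/2)
E = 4
E*A(v(O(-3))) = 4*(-√(6 + (½)*1)) = 4*(-√(6 + ½)) = 4*(-√(13/2)) = 4*(-√26/2) = -2*√26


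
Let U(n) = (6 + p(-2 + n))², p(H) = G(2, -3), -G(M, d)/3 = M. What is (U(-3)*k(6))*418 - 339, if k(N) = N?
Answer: -339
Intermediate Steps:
G(M, d) = -3*M
p(H) = -6 (p(H) = -3*2 = -6)
U(n) = 0 (U(n) = (6 - 6)² = 0² = 0)
(U(-3)*k(6))*418 - 339 = (0*6)*418 - 339 = 0*418 - 339 = 0 - 339 = -339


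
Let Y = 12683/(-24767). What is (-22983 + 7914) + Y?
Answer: -373226606/24767 ≈ -15070.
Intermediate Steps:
Y = -12683/24767 (Y = 12683*(-1/24767) = -12683/24767 ≈ -0.51209)
(-22983 + 7914) + Y = (-22983 + 7914) - 12683/24767 = -15069 - 12683/24767 = -373226606/24767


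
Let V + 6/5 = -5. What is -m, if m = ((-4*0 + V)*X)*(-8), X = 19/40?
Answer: -589/25 ≈ -23.560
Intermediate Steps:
V = -31/5 (V = -6/5 - 5 = -31/5 ≈ -6.2000)
X = 19/40 (X = 19*(1/40) = 19/40 ≈ 0.47500)
m = 589/25 (m = ((-4*0 - 31/5)*(19/40))*(-8) = ((0 - 31/5)*(19/40))*(-8) = -31/5*19/40*(-8) = -589/200*(-8) = 589/25 ≈ 23.560)
-m = -1*589/25 = -589/25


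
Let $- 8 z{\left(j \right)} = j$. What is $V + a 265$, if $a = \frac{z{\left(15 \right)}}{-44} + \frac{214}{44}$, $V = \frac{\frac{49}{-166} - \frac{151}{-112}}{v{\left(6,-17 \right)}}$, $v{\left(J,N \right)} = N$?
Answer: $\frac{410913007}{316064} \approx 1300.1$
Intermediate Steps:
$z{\left(j \right)} = - \frac{j}{8}$
$V = - \frac{9789}{158032}$ ($V = \frac{\frac{49}{-166} - \frac{151}{-112}}{-17} = \left(49 \left(- \frac{1}{166}\right) - - \frac{151}{112}\right) \left(- \frac{1}{17}\right) = \left(- \frac{49}{166} + \frac{151}{112}\right) \left(- \frac{1}{17}\right) = \frac{9789}{9296} \left(- \frac{1}{17}\right) = - \frac{9789}{158032} \approx -0.061943$)
$a = \frac{157}{32}$ ($a = \frac{\left(- \frac{1}{8}\right) 15}{-44} + \frac{214}{44} = \left(- \frac{15}{8}\right) \left(- \frac{1}{44}\right) + 214 \cdot \frac{1}{44} = \frac{15}{352} + \frac{107}{22} = \frac{157}{32} \approx 4.9063$)
$V + a 265 = - \frac{9789}{158032} + \frac{157}{32} \cdot 265 = - \frac{9789}{158032} + \frac{41605}{32} = \frac{410913007}{316064}$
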